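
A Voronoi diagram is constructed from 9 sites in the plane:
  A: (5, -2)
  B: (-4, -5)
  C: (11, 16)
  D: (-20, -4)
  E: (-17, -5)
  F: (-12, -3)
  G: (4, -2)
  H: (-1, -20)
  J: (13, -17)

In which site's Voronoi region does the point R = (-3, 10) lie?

Since √ is increasing, it suffices to compare squared distances:
|RA|² = 64 + 144 = 208
|RB|² = 1 + 225 = 226
|RC|² = 196 + 36 = 232
|RD|² = 289 + 196 = 485
|RE|² = 196 + 225 = 421
|RF|² = 81 + 169 = 250
|RG|² = 49 + 144 = 193
|RH|² = 4 + 900 = 904
|RJ|² = 256 + 729 = 985
G is nearest.

G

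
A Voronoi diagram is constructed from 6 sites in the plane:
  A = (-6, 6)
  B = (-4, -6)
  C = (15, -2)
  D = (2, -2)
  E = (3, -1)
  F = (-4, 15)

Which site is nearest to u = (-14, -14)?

Since √ is increasing, it suffices to compare squared distances:
|uA|² = (-14−(-6))² + (-14−6)² = 64 + 400 = 464
|uB|² = (-14−(-4))² + (-14−(-6))² = 100 + 64 = 164
|uC|² = (-14−15)² + (-14−(-2))² = 841 + 144 = 985
|uD|² = (-14−2)² + (-14−(-2))² = 256 + 144 = 400
|uE|² = (-14−3)² + (-14−(-1))² = 289 + 169 = 458
|uF|² = (-14−(-4))² + (-14−15)² = 100 + 841 = 941
Minimum is at B.

B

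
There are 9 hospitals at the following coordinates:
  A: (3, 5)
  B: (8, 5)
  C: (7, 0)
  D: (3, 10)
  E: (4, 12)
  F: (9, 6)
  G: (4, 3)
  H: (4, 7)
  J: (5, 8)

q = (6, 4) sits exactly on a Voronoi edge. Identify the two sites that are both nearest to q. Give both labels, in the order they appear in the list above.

B and G

Squared distances from q to each site:
|qA|² = (6−3)² + (4−5)² = 9 + 1 = 10
|qB|² = (6−8)² + (4−5)² = 4 + 1 = 5
|qC|² = (6−7)² + (4−0)² = 1 + 16 = 17
|qD|² = (6−3)² + (4−10)² = 9 + 36 = 45
|qE|² = (6−4)² + (4−12)² = 4 + 64 = 68
|qF|² = (6−9)² + (4−6)² = 9 + 4 = 13
|qG|² = (6−4)² + (4−3)² = 4 + 1 = 5
|qH|² = (6−4)² + (4−7)² = 4 + 9 = 13
|qJ|² = (6−5)² + (4−8)² = 1 + 16 = 17
q is equidistant from B and G (both at squared distance 5), and every other site is strictly farther — so q lies on the B–G Voronoi edge.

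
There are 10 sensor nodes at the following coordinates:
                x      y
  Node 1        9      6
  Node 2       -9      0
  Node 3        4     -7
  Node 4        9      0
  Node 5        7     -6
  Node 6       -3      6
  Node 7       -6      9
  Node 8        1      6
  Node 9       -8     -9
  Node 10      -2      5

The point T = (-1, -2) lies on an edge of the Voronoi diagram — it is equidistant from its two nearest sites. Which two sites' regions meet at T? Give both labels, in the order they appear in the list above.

Squared distances from T to each site:
d²(T, Node 1) = (-1−9)² + (-2−6)² = 100 + 64 = 164
d²(T, Node 2) = (-1−(-9))² + (-2−0)² = 64 + 4 = 68
d²(T, Node 3) = (-1−4)² + (-2−(-7))² = 25 + 25 = 50
d²(T, Node 4) = (-1−9)² + (-2−0)² = 100 + 4 = 104
d²(T, Node 5) = (-1−7)² + (-2−(-6))² = 64 + 16 = 80
d²(T, Node 6) = (-1−(-3))² + (-2−6)² = 4 + 64 = 68
d²(T, Node 7) = (-1−(-6))² + (-2−9)² = 25 + 121 = 146
d²(T, Node 8) = (-1−1)² + (-2−6)² = 4 + 64 = 68
d²(T, Node 9) = (-1−(-8))² + (-2−(-9))² = 49 + 49 = 98
d²(T, Node 10) = (-1−(-2))² + (-2−5)² = 1 + 49 = 50
T is equidistant from Node 3 and Node 10 (both at squared distance 50), and every other site is strictly farther — so T lies on the Node 3–Node 10 Voronoi edge.

Node 3 and Node 10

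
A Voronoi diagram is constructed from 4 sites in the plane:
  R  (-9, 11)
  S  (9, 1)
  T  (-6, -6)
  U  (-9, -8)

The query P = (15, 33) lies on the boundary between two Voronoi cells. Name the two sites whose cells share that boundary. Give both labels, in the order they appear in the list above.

Squared distances from P to each site:
|PR|² = (15−(-9))² + (33−11)² = 576 + 484 = 1060
|PS|² = (15−9)² + (33−1)² = 36 + 1024 = 1060
|PT|² = (15−(-6))² + (33−(-6))² = 441 + 1521 = 1962
|PU|² = (15−(-9))² + (33−(-8))² = 576 + 1681 = 2257
P is equidistant from R and S (both at squared distance 1060), and every other site is strictly farther — so P lies on the R–S Voronoi edge.

R and S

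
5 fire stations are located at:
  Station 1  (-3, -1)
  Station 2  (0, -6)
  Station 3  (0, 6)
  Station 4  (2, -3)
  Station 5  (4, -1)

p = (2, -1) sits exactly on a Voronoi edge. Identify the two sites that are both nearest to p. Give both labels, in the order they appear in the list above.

Station 4 and Station 5

Squared distances from p to each site:
d²(p, Station 1) = (2−(-3))² + (-1−(-1))² = 25 + 0 = 25
d²(p, Station 2) = (2−0)² + (-1−(-6))² = 4 + 25 = 29
d²(p, Station 3) = (2−0)² + (-1−6)² = 4 + 49 = 53
d²(p, Station 4) = (2−2)² + (-1−(-3))² = 0 + 4 = 4
d²(p, Station 5) = (2−4)² + (-1−(-1))² = 4 + 0 = 4
p is equidistant from Station 4 and Station 5 (both at squared distance 4), and every other site is strictly farther — so p lies on the Station 4–Station 5 Voronoi edge.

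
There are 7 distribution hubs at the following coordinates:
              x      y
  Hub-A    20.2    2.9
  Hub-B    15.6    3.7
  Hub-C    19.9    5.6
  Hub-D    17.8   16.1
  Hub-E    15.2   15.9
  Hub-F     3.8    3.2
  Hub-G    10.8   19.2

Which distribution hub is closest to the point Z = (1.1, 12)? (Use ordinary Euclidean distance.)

Hub-F

Since √ is increasing, it suffices to compare squared distances:
d²(Z, Hub-A) = 364.81 + 82.81 = 447.62
d²(Z, Hub-B) = 210.25 + 68.89 = 279.14
d²(Z, Hub-C) = 353.44 + 40.96 = 394.4
d²(Z, Hub-D) = 278.89 + 16.81 = 295.7
d²(Z, Hub-E) = 198.81 + 15.21 = 214.02
d²(Z, Hub-F) = 7.29 + 77.44 = 84.73
d²(Z, Hub-G) = 94.09 + 51.84 = 145.93
The smallest is to Hub-F, so Z lies in the Voronoi region of Hub-F.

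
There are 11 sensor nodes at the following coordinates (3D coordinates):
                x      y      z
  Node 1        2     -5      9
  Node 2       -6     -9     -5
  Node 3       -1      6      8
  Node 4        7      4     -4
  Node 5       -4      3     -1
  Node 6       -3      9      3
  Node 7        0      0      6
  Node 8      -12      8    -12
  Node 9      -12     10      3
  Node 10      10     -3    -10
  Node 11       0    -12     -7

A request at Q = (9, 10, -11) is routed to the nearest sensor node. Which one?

Since √ is increasing, it suffices to compare squared distances:
d²(Q, Node 1) = (9−2)² + (10−(-5))² + (-11−9)² = 49 + 225 + 400 = 674
d²(Q, Node 2) = (9−(-6))² + (10−(-9))² + (-11−(-5))² = 225 + 361 + 36 = 622
d²(Q, Node 3) = (9−(-1))² + (10−6)² + (-11−8)² = 100 + 16 + 361 = 477
d²(Q, Node 4) = (9−7)² + (10−4)² + (-11−(-4))² = 4 + 36 + 49 = 89
d²(Q, Node 5) = (9−(-4))² + (10−3)² + (-11−(-1))² = 169 + 49 + 100 = 318
d²(Q, Node 6) = (9−(-3))² + (10−9)² + (-11−3)² = 144 + 1 + 196 = 341
d²(Q, Node 7) = (9−0)² + (10−0)² + (-11−6)² = 81 + 100 + 289 = 470
d²(Q, Node 8) = (9−(-12))² + (10−8)² + (-11−(-12))² = 441 + 4 + 1 = 446
d²(Q, Node 9) = (9−(-12))² + (10−10)² + (-11−3)² = 441 + 0 + 196 = 637
d²(Q, Node 10) = (9−10)² + (10−(-3))² + (-11−(-10))² = 1 + 169 + 1 = 171
d²(Q, Node 11) = (9−0)² + (10−(-12))² + (-11−(-7))² = 81 + 484 + 16 = 581
Minimum is at Node 4.

Node 4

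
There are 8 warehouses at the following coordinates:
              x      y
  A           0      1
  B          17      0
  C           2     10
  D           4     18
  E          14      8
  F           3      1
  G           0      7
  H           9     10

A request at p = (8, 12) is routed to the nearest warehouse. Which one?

H

Squared Euclidean distances:
|pA|² = (8−0)² + (12−1)² = 64 + 121 = 185
|pB|² = (8−17)² + (12−0)² = 81 + 144 = 225
|pC|² = (8−2)² + (12−10)² = 36 + 4 = 40
|pD|² = (8−4)² + (12−18)² = 16 + 36 = 52
|pE|² = (8−14)² + (12−8)² = 36 + 16 = 52
|pF|² = (8−3)² + (12−1)² = 25 + 121 = 146
|pG|² = (8−0)² + (12−7)² = 64 + 25 = 89
|pH|² = (8−9)² + (12−10)² = 1 + 4 = 5
The smallest is to H, so p lies in the Voronoi region of H.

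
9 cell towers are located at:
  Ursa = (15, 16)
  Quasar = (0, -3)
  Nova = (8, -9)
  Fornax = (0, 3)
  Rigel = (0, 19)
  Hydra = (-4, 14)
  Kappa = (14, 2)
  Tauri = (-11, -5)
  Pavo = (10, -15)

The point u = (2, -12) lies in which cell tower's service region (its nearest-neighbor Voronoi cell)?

Since √ is increasing, it suffices to compare squared distances:
d²(u, Ursa) = 169 + 784 = 953
d²(u, Quasar) = 4 + 81 = 85
d²(u, Nova) = 36 + 9 = 45
d²(u, Fornax) = 4 + 225 = 229
d²(u, Rigel) = 4 + 961 = 965
d²(u, Hydra) = 36 + 676 = 712
d²(u, Kappa) = 144 + 196 = 340
d²(u, Tauri) = 169 + 49 = 218
d²(u, Pavo) = 64 + 9 = 73
Minimum is at Nova.

Nova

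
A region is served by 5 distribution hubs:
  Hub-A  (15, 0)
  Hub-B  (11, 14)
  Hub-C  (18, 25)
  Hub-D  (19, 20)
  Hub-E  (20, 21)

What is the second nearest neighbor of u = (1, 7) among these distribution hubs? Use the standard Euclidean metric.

Hub-A

Squared Euclidean distances:
d²(u, Hub-A) = (1−15)² + (7−0)² = 196 + 49 = 245
d²(u, Hub-B) = (1−11)² + (7−14)² = 100 + 49 = 149
d²(u, Hub-C) = (1−18)² + (7−25)² = 289 + 324 = 613
d²(u, Hub-D) = (1−19)² + (7−20)² = 324 + 169 = 493
d²(u, Hub-E) = (1−20)² + (7−21)² = 361 + 196 = 557
Sorted ascending: Hub-B, Hub-A, Hub-D, … — the second-nearest is Hub-A.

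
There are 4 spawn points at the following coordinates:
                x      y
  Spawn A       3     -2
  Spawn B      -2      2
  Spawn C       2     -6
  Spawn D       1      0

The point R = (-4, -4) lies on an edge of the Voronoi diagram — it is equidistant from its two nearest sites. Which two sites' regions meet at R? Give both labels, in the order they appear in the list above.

Spawn B and Spawn C

Squared distances from R to each site:
d²(R, Spawn A) = (-4−3)² + (-4−(-2))² = 49 + 4 = 53
d²(R, Spawn B) = (-4−(-2))² + (-4−2)² = 4 + 36 = 40
d²(R, Spawn C) = (-4−2)² + (-4−(-6))² = 36 + 4 = 40
d²(R, Spawn D) = (-4−1)² + (-4−0)² = 25 + 16 = 41
R is equidistant from Spawn B and Spawn C (both at squared distance 40), and every other site is strictly farther — so R lies on the Spawn B–Spawn C Voronoi edge.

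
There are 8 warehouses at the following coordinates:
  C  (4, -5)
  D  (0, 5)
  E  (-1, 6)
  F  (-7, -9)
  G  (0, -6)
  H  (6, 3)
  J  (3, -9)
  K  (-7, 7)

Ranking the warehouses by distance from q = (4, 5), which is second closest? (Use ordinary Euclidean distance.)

Since √ is increasing, it suffices to compare squared distances:
|qC|² = 0 + 100 = 100
|qD|² = 16 + 0 = 16
|qE|² = 25 + 1 = 26
|qF|² = 121 + 196 = 317
|qG|² = 16 + 121 = 137
|qH|² = 4 + 4 = 8
|qJ|² = 1 + 196 = 197
|qK|² = 121 + 4 = 125
Sorted ascending: H, D, E, … — the second-nearest is D.

D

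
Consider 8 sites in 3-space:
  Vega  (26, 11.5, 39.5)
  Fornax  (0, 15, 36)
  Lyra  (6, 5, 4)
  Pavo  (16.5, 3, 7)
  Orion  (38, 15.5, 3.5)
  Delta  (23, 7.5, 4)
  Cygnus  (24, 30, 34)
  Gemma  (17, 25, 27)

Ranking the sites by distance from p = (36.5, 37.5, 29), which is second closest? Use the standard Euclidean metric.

Gemma

Squared Euclidean distances:
d²(p, Vega) = 110.25 + 676 + 110.25 = 896.5
d²(p, Fornax) = 1332.25 + 506.25 + 49 = 1887.5
d²(p, Lyra) = 930.25 + 1056.25 + 625 = 2611.5
d²(p, Pavo) = 400 + 1190.25 + 484 = 2074.25
d²(p, Orion) = 2.25 + 484 + 650.25 = 1136.5
d²(p, Delta) = 182.25 + 900 + 625 = 1707.25
d²(p, Cygnus) = 156.25 + 56.25 + 25 = 237.5
d²(p, Gemma) = 380.25 + 156.25 + 4 = 540.5
Sorted ascending: Cygnus, Gemma, Vega, … — the second-nearest is Gemma.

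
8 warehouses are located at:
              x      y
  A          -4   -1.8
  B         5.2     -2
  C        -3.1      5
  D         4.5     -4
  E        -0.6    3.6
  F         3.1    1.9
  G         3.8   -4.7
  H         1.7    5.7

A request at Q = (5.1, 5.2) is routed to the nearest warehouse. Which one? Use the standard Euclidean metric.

H

Compare squared distances (the ordering matches that of the actual distances):
|QA|² = 82.81 + 49 = 131.81
|QB|² = 0.01 + 51.84 = 51.85
|QC|² = 67.24 + 0.04 = 67.28
|QD|² = 0.36 + 84.64 = 85
|QE|² = 32.49 + 2.56 = 35.05
|QF|² = 4 + 10.89 = 14.89
|QG|² = 1.69 + 98.01 = 99.7
|QH|² = 11.56 + 0.25 = 11.81
Minimum is at H.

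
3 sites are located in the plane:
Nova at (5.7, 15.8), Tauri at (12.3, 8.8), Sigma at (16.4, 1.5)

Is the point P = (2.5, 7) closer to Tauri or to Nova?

Nova

Compare squared distances:
d²(P, Tauri) = (2.5−12.3)² + (7−8.8)² = 96.04 + 3.24 = 99.28
d²(P, Nova) = (2.5−5.7)² + (7−15.8)² = 10.24 + 77.44 = 87.68
99.28 > 87.68, so Nova is closer.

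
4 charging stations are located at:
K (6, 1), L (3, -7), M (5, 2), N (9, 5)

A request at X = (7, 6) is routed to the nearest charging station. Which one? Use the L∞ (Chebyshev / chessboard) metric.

N

d(X,K) = max(1, 5) = 5
d(X,L) = max(4, 13) = 13
d(X,M) = max(2, 4) = 4
d(X,N) = max(2, 1) = 2
Minimum is at N.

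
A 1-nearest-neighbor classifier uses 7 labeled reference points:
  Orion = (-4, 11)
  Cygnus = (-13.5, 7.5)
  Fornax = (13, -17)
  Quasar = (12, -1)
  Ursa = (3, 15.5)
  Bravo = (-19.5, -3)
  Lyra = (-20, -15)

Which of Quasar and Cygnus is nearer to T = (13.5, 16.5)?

Quasar

Compare squared distances:
d²(T, Quasar) = (13.5−12)² + (16.5−(-1))² = 2.25 + 306.25 = 308.5
d²(T, Cygnus) = (13.5−(-13.5))² + (16.5−7.5)² = 729 + 81 = 810
308.5 < 810, so Quasar is closer.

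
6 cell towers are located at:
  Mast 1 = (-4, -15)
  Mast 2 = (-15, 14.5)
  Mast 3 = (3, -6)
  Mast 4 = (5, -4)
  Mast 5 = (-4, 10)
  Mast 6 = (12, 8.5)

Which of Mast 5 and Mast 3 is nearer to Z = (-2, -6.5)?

Mast 3

Compare squared distances:
d²(Z, Mast 5) = (-2−(-4))² + (-6.5−10)² = 4 + 272.25 = 276.25
d²(Z, Mast 3) = (-2−3)² + (-6.5−(-6))² = 25 + 0.25 = 25.25
276.25 > 25.25, so Mast 3 is closer.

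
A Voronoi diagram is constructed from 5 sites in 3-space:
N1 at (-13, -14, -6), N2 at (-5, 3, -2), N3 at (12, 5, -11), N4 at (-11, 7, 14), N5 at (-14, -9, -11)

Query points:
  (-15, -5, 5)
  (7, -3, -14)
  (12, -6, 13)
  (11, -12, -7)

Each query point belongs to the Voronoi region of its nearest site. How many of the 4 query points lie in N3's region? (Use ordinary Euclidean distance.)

2

(-15, -5, 5) — d² to each: N1:206, N2:213, N3:1085, N4:241, N5:273 → nearest is N1
(7, -3, -14) — d² to each: N1:585, N2:324, N3:98, N4:1208, N5:486 → nearest is N3
(12, -6, 13) — d² to each: N1:1050, N2:595, N3:697, N4:699, N5:1261 → nearest is N2
(11, -12, -7) — d² to each: N1:581, N2:506, N3:306, N4:1286, N5:650 → nearest is N3
2 of the 4 points have N3 as nearest.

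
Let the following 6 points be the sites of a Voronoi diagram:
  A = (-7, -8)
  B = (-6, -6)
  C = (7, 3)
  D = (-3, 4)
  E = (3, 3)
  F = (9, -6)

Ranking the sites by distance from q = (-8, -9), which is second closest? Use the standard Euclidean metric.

Since √ is increasing, it suffices to compare squared distances:
|qA|² = (-8−(-7))² + (-9−(-8))² = 1 + 1 = 2
|qB|² = (-8−(-6))² + (-9−(-6))² = 4 + 9 = 13
|qC|² = (-8−7)² + (-9−3)² = 225 + 144 = 369
|qD|² = (-8−(-3))² + (-9−4)² = 25 + 169 = 194
|qE|² = (-8−3)² + (-9−3)² = 121 + 144 = 265
|qF|² = (-8−9)² + (-9−(-6))² = 289 + 9 = 298
Sorted ascending: A, B, D, … — the second-nearest is B.

B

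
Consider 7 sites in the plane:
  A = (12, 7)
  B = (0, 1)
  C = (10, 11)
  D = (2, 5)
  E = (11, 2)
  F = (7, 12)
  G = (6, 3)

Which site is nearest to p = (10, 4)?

Squared Euclidean distances:
|pA|² = (10−12)² + (4−7)² = 4 + 9 = 13
|pB|² = (10−0)² + (4−1)² = 100 + 9 = 109
|pC|² = (10−10)² + (4−11)² = 0 + 49 = 49
|pD|² = (10−2)² + (4−5)² = 64 + 1 = 65
|pE|² = (10−11)² + (4−2)² = 1 + 4 = 5
|pF|² = (10−7)² + (4−12)² = 9 + 64 = 73
|pG|² = (10−6)² + (4−3)² = 16 + 1 = 17
E is nearest.

E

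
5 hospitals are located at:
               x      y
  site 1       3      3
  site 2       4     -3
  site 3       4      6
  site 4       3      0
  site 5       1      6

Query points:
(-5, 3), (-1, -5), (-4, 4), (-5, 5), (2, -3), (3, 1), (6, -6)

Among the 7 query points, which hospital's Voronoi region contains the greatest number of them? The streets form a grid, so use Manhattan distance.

(-5, 3) — d to each: site 1:8, site 2:15, site 3:12, site 4:11, site 5:9 → nearest is site 1
(-1, -5) — d to each: site 1:12, site 2:7, site 3:16, site 4:9, site 5:13 → nearest is site 2
(-4, 4) — d to each: site 1:8, site 2:15, site 3:10, site 4:11, site 5:7 → nearest is site 5
(-5, 5) — d to each: site 1:10, site 2:17, site 3:10, site 4:13, site 5:7 → nearest is site 5
(2, -3) — d to each: site 1:7, site 2:2, site 3:11, site 4:4, site 5:10 → nearest is site 2
(3, 1) — d to each: site 1:2, site 2:5, site 3:6, site 4:1, site 5:7 → nearest is site 4
(6, -6) — d to each: site 1:12, site 2:5, site 3:14, site 4:9, site 5:17 → nearest is site 2
Tally — site 1:1, site 2:3, site 4:1, site 5:2. site 2 captures the most (3).

site 2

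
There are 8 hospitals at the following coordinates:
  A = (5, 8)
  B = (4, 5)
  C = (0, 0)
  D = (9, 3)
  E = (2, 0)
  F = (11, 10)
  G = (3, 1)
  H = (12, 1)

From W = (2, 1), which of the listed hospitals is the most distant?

F

Compare squared distances (the ordering matches that of the actual distances):
|WA|² = 9 + 49 = 58
|WB|² = 4 + 16 = 20
|WC|² = 4 + 1 = 5
|WD|² = 49 + 4 = 53
|WE|² = 0 + 1 = 1
|WF|² = 81 + 81 = 162
|WG|² = 1 + 0 = 1
|WH|² = 100 + 0 = 100
The largest is to F.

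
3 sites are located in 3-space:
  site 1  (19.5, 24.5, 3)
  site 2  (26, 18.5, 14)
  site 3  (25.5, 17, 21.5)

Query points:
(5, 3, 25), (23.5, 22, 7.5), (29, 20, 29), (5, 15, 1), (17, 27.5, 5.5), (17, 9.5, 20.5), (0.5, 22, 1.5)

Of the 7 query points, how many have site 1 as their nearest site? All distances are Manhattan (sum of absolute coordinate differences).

(5, 3, 25) — d to each: site 1:58, site 2:47.5, site 3:38 → nearest is site 3
(23.5, 22, 7.5) — d to each: site 1:11, site 2:12.5, site 3:21 → nearest is site 1
(29, 20, 29) — d to each: site 1:40, site 2:19.5, site 3:14 → nearest is site 3
(5, 15, 1) — d to each: site 1:26, site 2:37.5, site 3:43 → nearest is site 1
(17, 27.5, 5.5) — d to each: site 1:8, site 2:26.5, site 3:35 → nearest is site 1
(17, 9.5, 20.5) — d to each: site 1:35, site 2:24.5, site 3:17 → nearest is site 3
(0.5, 22, 1.5) — d to each: site 1:23, site 2:41.5, site 3:50 → nearest is site 1
4 of the 7 points have site 1 as nearest.

4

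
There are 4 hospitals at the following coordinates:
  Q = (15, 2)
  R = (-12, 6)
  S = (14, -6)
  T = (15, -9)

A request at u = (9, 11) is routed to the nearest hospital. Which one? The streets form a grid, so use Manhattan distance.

d(u,Q) = 6 + 9 = 15
d(u,R) = 21 + 5 = 26
d(u,S) = 5 + 17 = 22
d(u,T) = 6 + 20 = 26
Minimum is at Q.

Q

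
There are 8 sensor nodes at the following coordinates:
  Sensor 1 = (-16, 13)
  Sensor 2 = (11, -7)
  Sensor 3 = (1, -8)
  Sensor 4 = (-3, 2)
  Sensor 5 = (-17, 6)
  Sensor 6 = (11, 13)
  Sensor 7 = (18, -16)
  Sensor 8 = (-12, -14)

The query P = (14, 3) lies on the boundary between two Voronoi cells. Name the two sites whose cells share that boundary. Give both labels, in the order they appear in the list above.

Squared distances from P to each site:
d²(P, Sensor 1) = 900 + 100 = 1000
d²(P, Sensor 2) = 9 + 100 = 109
d²(P, Sensor 3) = 169 + 121 = 290
d²(P, Sensor 4) = 289 + 1 = 290
d²(P, Sensor 5) = 961 + 9 = 970
d²(P, Sensor 6) = 9 + 100 = 109
d²(P, Sensor 7) = 16 + 361 = 377
d²(P, Sensor 8) = 676 + 289 = 965
P is equidistant from Sensor 2 and Sensor 6 (both at squared distance 109), and every other site is strictly farther — so P lies on the Sensor 2–Sensor 6 Voronoi edge.

Sensor 2 and Sensor 6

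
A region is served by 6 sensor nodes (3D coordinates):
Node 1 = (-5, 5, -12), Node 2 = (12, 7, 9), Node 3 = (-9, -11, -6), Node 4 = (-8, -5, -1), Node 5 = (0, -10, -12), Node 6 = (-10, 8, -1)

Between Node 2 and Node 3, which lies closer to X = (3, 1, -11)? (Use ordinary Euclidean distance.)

Compare squared distances:
d²(X, Node 2) = (3−12)² + (1−7)² + (-11−9)² = 81 + 36 + 400 = 517
d²(X, Node 3) = (3−(-9))² + (1−(-11))² + (-11−(-6))² = 144 + 144 + 25 = 313
517 > 313, so Node 3 is closer.

Node 3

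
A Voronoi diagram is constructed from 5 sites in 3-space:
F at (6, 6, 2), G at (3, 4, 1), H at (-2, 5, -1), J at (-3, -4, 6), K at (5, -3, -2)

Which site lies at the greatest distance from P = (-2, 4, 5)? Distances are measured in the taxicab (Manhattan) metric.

d(P,F) = |-2−6| + |4−6| + |5−2| = 8 + 2 + 3 = 13
d(P,G) = |-2−3| + |4−4| + |5−1| = 5 + 0 + 4 = 9
d(P,H) = |-2−(-2)| + |4−5| + |5−(-1)| = 0 + 1 + 6 = 7
d(P,J) = |-2−(-3)| + |4−(-4)| + |5−6| = 1 + 8 + 1 = 10
d(P,K) = |-2−5| + |4−(-3)| + |5−(-2)| = 7 + 7 + 7 = 21
The largest is to K.

K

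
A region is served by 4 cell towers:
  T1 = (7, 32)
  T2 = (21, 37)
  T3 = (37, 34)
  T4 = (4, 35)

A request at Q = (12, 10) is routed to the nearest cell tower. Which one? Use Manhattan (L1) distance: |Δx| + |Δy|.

T1

d(Q,T1) = |12−7| + |10−32| = 5 + 22 = 27
d(Q,T2) = |12−21| + |10−37| = 9 + 27 = 36
d(Q,T3) = |12−37| + |10−34| = 25 + 24 = 49
d(Q,T4) = |12−4| + |10−35| = 8 + 25 = 33
The smallest is to T1, so Q lies in the Voronoi region of T1.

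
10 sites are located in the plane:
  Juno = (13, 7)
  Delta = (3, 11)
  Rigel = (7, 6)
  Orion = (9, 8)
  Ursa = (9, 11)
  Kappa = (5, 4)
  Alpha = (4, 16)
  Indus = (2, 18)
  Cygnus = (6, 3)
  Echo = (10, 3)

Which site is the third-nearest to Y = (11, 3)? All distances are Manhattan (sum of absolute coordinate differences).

d(Y, Juno) = 2 + 4 = 6
d(Y, Delta) = 8 + 8 = 16
d(Y, Rigel) = 4 + 3 = 7
d(Y, Orion) = 2 + 5 = 7
d(Y, Ursa) = 2 + 8 = 10
d(Y, Kappa) = 6 + 1 = 7
d(Y, Alpha) = 7 + 13 = 20
d(Y, Indus) = 9 + 15 = 24
d(Y, Cygnus) = 5 + 0 = 5
d(Y, Echo) = 1 + 0 = 1
Sorted ascending: Echo, Cygnus, Juno, Rigel, … — the third-nearest is Juno.

Juno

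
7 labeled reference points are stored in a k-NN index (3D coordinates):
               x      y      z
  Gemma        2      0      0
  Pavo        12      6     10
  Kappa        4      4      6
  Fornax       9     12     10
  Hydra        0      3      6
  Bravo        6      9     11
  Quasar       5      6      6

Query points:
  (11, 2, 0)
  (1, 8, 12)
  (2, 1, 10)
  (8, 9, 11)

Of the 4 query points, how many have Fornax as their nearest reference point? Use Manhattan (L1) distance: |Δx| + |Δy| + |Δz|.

(11, 2, 0) — d to each: Gemma:11, Pavo:15, Kappa:15, Fornax:22, Hydra:18, Bravo:23, Quasar:16 → nearest is Gemma
(1, 8, 12) — d to each: Gemma:21, Pavo:15, Kappa:13, Fornax:14, Hydra:12, Bravo:7, Quasar:12 → nearest is Bravo
(2, 1, 10) — d to each: Gemma:11, Pavo:15, Kappa:9, Fornax:18, Hydra:8, Bravo:13, Quasar:12 → nearest is Hydra
(8, 9, 11) — d to each: Gemma:26, Pavo:8, Kappa:14, Fornax:5, Hydra:19, Bravo:2, Quasar:11 → nearest is Bravo
0 of the 4 points have Fornax as nearest.

0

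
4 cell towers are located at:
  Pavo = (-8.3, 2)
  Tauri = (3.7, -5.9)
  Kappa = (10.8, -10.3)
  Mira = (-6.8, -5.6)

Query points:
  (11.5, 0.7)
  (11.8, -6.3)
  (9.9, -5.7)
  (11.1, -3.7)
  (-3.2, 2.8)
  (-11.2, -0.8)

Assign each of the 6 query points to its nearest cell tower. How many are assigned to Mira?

(11.5, 0.7) — d² to each: Pavo:393.73, Tauri:104.4, Kappa:121.49, Mira:374.58 → nearest is Tauri
(11.8, -6.3) — d² to each: Pavo:472.9, Tauri:65.77, Kappa:17, Mira:346.45 → nearest is Kappa
(9.9, -5.7) — d² to each: Pavo:390.53, Tauri:38.48, Kappa:21.97, Mira:278.9 → nearest is Kappa
(11.1, -3.7) — d² to each: Pavo:408.85, Tauri:59.6, Kappa:43.65, Mira:324.02 → nearest is Kappa
(-3.2, 2.8) — d² to each: Pavo:26.65, Tauri:123.3, Kappa:367.61, Mira:83.52 → nearest is Pavo
(-11.2, -0.8) — d² to each: Pavo:16.25, Tauri:248.02, Kappa:574.25, Mira:42.4 → nearest is Pavo
0 of the 6 points have Mira as nearest.

0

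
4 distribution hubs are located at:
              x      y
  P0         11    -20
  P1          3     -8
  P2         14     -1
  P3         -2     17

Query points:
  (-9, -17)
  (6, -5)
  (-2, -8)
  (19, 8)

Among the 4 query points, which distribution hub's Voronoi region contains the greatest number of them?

P1

(-9, -17) — d² to each: P0:409, P1:225, P2:785, P3:1205 → nearest is P1
(6, -5) — d² to each: P0:250, P1:18, P2:80, P3:548 → nearest is P1
(-2, -8) — d² to each: P0:313, P1:25, P2:305, P3:625 → nearest is P1
(19, 8) — d² to each: P0:848, P1:512, P2:106, P3:522 → nearest is P2
Tally — P1:3, P2:1. P1 captures the most (3).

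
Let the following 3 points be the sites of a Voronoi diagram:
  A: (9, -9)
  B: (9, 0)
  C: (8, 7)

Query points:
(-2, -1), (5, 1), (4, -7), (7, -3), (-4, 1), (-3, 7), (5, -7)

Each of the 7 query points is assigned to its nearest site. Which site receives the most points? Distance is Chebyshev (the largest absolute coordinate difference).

(-2, -1) — d to each: A:11, B:11, C:10 → nearest is C
(5, 1) — d to each: A:10, B:4, C:6 → nearest is B
(4, -7) — d to each: A:5, B:7, C:14 → nearest is A
(7, -3) — d to each: A:6, B:3, C:10 → nearest is B
(-4, 1) — d to each: A:13, B:13, C:12 → nearest is C
(-3, 7) — d to each: A:16, B:12, C:11 → nearest is C
(5, -7) — d to each: A:4, B:7, C:14 → nearest is A
Tally — A:2, B:2, C:3. C captures the most (3).

C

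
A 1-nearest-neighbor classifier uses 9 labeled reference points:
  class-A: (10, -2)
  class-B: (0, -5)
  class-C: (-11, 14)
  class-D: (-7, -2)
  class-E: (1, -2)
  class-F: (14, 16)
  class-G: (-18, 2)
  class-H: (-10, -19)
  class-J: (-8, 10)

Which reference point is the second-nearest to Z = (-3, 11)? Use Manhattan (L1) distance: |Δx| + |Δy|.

class-C

d(Z, class-A) = |-3−10| + |11−(-2)| = 13 + 13 = 26
d(Z, class-B) = |-3−0| + |11−(-5)| = 3 + 16 = 19
d(Z, class-C) = |-3−(-11)| + |11−14| = 8 + 3 = 11
d(Z, class-D) = |-3−(-7)| + |11−(-2)| = 4 + 13 = 17
d(Z, class-E) = |-3−1| + |11−(-2)| = 4 + 13 = 17
d(Z, class-F) = |-3−14| + |11−16| = 17 + 5 = 22
d(Z, class-G) = |-3−(-18)| + |11−2| = 15 + 9 = 24
d(Z, class-H) = |-3−(-10)| + |11−(-19)| = 7 + 30 = 37
d(Z, class-J) = |-3−(-8)| + |11−10| = 5 + 1 = 6
Sorted ascending: class-J, class-C, class-D, … — the second-nearest is class-C.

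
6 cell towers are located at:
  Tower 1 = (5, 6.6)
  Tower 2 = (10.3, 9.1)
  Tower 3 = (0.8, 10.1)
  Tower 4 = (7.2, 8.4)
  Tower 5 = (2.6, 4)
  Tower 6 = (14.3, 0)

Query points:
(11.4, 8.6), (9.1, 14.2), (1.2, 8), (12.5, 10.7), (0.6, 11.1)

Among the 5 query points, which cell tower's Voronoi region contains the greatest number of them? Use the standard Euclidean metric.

(11.4, 8.6) — d² to each: Tower 1:44.96, Tower 2:1.46, Tower 3:114.61, Tower 4:17.68, Tower 5:98.6, Tower 6:82.37 → nearest is Tower 2
(9.1, 14.2) — d² to each: Tower 1:74.57, Tower 2:27.45, Tower 3:85.7, Tower 4:37.25, Tower 5:146.29, Tower 6:228.68 → nearest is Tower 2
(1.2, 8) — d² to each: Tower 1:16.4, Tower 2:84.02, Tower 3:4.57, Tower 4:36.16, Tower 5:17.96, Tower 6:235.61 → nearest is Tower 3
(12.5, 10.7) — d² to each: Tower 1:73.06, Tower 2:7.4, Tower 3:137.25, Tower 4:33.38, Tower 5:142.9, Tower 6:117.73 → nearest is Tower 2
(0.6, 11.1) — d² to each: Tower 1:39.61, Tower 2:98.09, Tower 3:1.04, Tower 4:50.85, Tower 5:54.41, Tower 6:310.9 → nearest is Tower 3
Tally — Tower 2:3, Tower 3:2. Tower 2 captures the most (3).

Tower 2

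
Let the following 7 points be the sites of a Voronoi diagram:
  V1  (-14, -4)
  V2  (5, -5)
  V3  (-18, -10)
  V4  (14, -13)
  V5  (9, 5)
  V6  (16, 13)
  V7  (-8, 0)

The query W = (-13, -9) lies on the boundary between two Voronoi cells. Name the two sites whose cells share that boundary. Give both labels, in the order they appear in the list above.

V1 and V3

Squared distances from W to each site:
|WV1|² = 1 + 25 = 26
|WV2|² = 324 + 16 = 340
|WV3|² = 25 + 1 = 26
|WV4|² = 729 + 16 = 745
|WV5|² = 484 + 196 = 680
|WV6|² = 841 + 484 = 1325
|WV7|² = 25 + 81 = 106
W is equidistant from V1 and V3 (both at squared distance 26), and every other site is strictly farther — so W lies on the V1–V3 Voronoi edge.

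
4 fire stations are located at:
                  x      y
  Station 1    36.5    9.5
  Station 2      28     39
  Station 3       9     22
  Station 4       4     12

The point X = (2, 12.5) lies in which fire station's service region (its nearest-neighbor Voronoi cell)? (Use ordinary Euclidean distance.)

Since √ is increasing, it suffices to compare squared distances:
d²(X, Station 1) = 1190.25 + 9 = 1199.25
d²(X, Station 2) = 676 + 702.25 = 1378.25
d²(X, Station 3) = 49 + 90.25 = 139.25
d²(X, Station 4) = 4 + 0.25 = 4.25
Station 4 is nearest.

Station 4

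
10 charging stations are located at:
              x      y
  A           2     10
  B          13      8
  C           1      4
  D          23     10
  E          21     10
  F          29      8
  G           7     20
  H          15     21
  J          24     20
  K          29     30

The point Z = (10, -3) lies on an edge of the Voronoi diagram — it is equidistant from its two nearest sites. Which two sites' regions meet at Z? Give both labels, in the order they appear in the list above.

Squared distances from Z to each site:
|ZA|² = (10−2)² + (-3−10)² = 64 + 169 = 233
|ZB|² = (10−13)² + (-3−8)² = 9 + 121 = 130
|ZC|² = (10−1)² + (-3−4)² = 81 + 49 = 130
|ZD|² = (10−23)² + (-3−10)² = 169 + 169 = 338
|ZE|² = (10−21)² + (-3−10)² = 121 + 169 = 290
|ZF|² = (10−29)² + (-3−8)² = 361 + 121 = 482
|ZG|² = (10−7)² + (-3−20)² = 9 + 529 = 538
|ZH|² = (10−15)² + (-3−21)² = 25 + 576 = 601
|ZJ|² = (10−24)² + (-3−20)² = 196 + 529 = 725
|ZK|² = (10−29)² + (-3−30)² = 361 + 1089 = 1450
Z is equidistant from B and C (both at squared distance 130), and every other site is strictly farther — so Z lies on the B–C Voronoi edge.

B and C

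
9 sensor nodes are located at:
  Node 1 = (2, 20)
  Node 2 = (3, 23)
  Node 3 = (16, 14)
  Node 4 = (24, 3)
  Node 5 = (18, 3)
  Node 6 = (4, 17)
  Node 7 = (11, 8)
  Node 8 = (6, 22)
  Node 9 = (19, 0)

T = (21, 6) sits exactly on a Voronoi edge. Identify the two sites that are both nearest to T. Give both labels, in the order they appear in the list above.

Node 4 and Node 5

Squared distances from T to each site:
d²(T, Node 1) = (21−2)² + (6−20)² = 361 + 196 = 557
d²(T, Node 2) = (21−3)² + (6−23)² = 324 + 289 = 613
d²(T, Node 3) = (21−16)² + (6−14)² = 25 + 64 = 89
d²(T, Node 4) = (21−24)² + (6−3)² = 9 + 9 = 18
d²(T, Node 5) = (21−18)² + (6−3)² = 9 + 9 = 18
d²(T, Node 6) = (21−4)² + (6−17)² = 289 + 121 = 410
d²(T, Node 7) = (21−11)² + (6−8)² = 100 + 4 = 104
d²(T, Node 8) = (21−6)² + (6−22)² = 225 + 256 = 481
d²(T, Node 9) = (21−19)² + (6−0)² = 4 + 36 = 40
T is equidistant from Node 4 and Node 5 (both at squared distance 18), and every other site is strictly farther — so T lies on the Node 4–Node 5 Voronoi edge.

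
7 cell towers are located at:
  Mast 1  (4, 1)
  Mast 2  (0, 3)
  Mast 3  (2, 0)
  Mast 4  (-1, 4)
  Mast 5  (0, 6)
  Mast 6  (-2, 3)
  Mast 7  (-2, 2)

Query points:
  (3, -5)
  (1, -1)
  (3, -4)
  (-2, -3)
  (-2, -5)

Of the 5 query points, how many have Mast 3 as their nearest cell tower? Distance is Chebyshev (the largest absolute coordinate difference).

(3, -5) — d to each: Mast 1:6, Mast 2:8, Mast 3:5, Mast 4:9, Mast 5:11, Mast 6:8, Mast 7:7 → nearest is Mast 3
(1, -1) — d to each: Mast 1:3, Mast 2:4, Mast 3:1, Mast 4:5, Mast 5:7, Mast 6:4, Mast 7:3 → nearest is Mast 3
(3, -4) — d to each: Mast 1:5, Mast 2:7, Mast 3:4, Mast 4:8, Mast 5:10, Mast 6:7, Mast 7:6 → nearest is Mast 3
(-2, -3) — d to each: Mast 1:6, Mast 2:6, Mast 3:4, Mast 4:7, Mast 5:9, Mast 6:6, Mast 7:5 → nearest is Mast 3
(-2, -5) — d to each: Mast 1:6, Mast 2:8, Mast 3:5, Mast 4:9, Mast 5:11, Mast 6:8, Mast 7:7 → nearest is Mast 3
5 of the 5 points have Mast 3 as nearest.

5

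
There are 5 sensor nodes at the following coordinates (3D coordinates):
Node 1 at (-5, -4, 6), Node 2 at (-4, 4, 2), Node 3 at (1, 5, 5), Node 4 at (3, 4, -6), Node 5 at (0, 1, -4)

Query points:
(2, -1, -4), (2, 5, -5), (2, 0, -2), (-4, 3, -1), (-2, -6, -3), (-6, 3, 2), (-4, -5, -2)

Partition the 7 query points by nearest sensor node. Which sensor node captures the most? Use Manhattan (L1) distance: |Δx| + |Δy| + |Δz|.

(2, -1, -4) — d to each: Node 1:20, Node 2:17, Node 3:16, Node 4:8, Node 5:4 → nearest is Node 5
(2, 5, -5) — d to each: Node 1:27, Node 2:14, Node 3:11, Node 4:3, Node 5:7 → nearest is Node 4
(2, 0, -2) — d to each: Node 1:19, Node 2:14, Node 3:13, Node 4:9, Node 5:5 → nearest is Node 5
(-4, 3, -1) — d to each: Node 1:15, Node 2:4, Node 3:13, Node 4:13, Node 5:9 → nearest is Node 2
(-2, -6, -3) — d to each: Node 1:14, Node 2:17, Node 3:22, Node 4:18, Node 5:10 → nearest is Node 5
(-6, 3, 2) — d to each: Node 1:12, Node 2:3, Node 3:12, Node 4:18, Node 5:14 → nearest is Node 2
(-4, -5, -2) — d to each: Node 1:10, Node 2:13, Node 3:22, Node 4:20, Node 5:12 → nearest is Node 1
Tally — Node 1:1, Node 2:2, Node 4:1, Node 5:3. Node 5 captures the most (3).

Node 5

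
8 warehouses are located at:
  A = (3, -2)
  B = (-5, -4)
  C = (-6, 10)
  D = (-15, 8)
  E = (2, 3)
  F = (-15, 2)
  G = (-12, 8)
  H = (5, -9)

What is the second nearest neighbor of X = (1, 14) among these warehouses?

E

Squared Euclidean distances:
|XA|² = (1−3)² + (14−(-2))² = 4 + 256 = 260
|XB|² = (1−(-5))² + (14−(-4))² = 36 + 324 = 360
|XC|² = (1−(-6))² + (14−10)² = 49 + 16 = 65
|XD|² = (1−(-15))² + (14−8)² = 256 + 36 = 292
|XE|² = (1−2)² + (14−3)² = 1 + 121 = 122
|XF|² = (1−(-15))² + (14−2)² = 256 + 144 = 400
|XG|² = (1−(-12))² + (14−8)² = 169 + 36 = 205
|XH|² = (1−5)² + (14−(-9))² = 16 + 529 = 545
Sorted ascending: C, E, G, … — the second-nearest is E.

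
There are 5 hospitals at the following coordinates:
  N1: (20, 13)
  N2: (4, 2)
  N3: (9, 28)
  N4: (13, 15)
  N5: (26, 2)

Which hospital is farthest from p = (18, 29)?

Since √ is increasing, it suffices to compare squared distances:
|pN1|² = (18−20)² + (29−13)² = 4 + 256 = 260
|pN2|² = (18−4)² + (29−2)² = 196 + 729 = 925
|pN3|² = (18−9)² + (29−28)² = 81 + 1 = 82
|pN4|² = (18−13)² + (29−15)² = 25 + 196 = 221
|pN5|² = (18−26)² + (29−2)² = 64 + 729 = 793
The largest is to N2.

N2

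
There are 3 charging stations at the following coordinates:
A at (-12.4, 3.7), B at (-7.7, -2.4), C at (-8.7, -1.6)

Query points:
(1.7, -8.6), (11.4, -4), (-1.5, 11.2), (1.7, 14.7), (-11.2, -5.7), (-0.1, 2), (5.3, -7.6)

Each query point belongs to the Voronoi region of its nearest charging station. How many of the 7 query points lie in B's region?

(1.7, -8.6) — d² to each: A:350.1, B:126.8, C:157.16 → nearest is B
(11.4, -4) — d² to each: A:625.73, B:367.37, C:409.77 → nearest is B
(-1.5, 11.2) — d² to each: A:175.06, B:223.4, C:215.68 → nearest is A
(1.7, 14.7) — d² to each: A:319.81, B:380.77, C:373.85 → nearest is A
(-11.2, -5.7) — d² to each: A:89.8, B:23.14, C:23.06 → nearest is C
(-0.1, 2) — d² to each: A:154.18, B:77.12, C:86.92 → nearest is B
(5.3, -7.6) — d² to each: A:440.98, B:196.04, C:232 → nearest is B
4 of the 7 points have B as nearest.

4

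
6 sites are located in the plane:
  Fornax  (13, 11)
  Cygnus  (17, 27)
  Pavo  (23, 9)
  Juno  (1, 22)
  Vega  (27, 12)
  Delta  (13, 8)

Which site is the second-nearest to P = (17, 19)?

Compare squared distances (the ordering matches that of the actual distances):
d²(P, Fornax) = 16 + 64 = 80
d²(P, Cygnus) = 0 + 64 = 64
d²(P, Pavo) = 36 + 100 = 136
d²(P, Juno) = 256 + 9 = 265
d²(P, Vega) = 100 + 49 = 149
d²(P, Delta) = 16 + 121 = 137
Sorted ascending: Cygnus, Fornax, Pavo, … — the second-nearest is Fornax.

Fornax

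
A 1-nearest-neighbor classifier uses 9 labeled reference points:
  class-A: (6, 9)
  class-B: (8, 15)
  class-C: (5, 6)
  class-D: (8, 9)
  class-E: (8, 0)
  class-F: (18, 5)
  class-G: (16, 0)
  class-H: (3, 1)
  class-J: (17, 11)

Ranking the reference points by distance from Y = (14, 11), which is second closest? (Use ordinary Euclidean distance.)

class-D

Squared Euclidean distances:
d²(Y, class-A) = (14−6)² + (11−9)² = 64 + 4 = 68
d²(Y, class-B) = (14−8)² + (11−15)² = 36 + 16 = 52
d²(Y, class-C) = (14−5)² + (11−6)² = 81 + 25 = 106
d²(Y, class-D) = (14−8)² + (11−9)² = 36 + 4 = 40
d²(Y, class-E) = (14−8)² + (11−0)² = 36 + 121 = 157
d²(Y, class-F) = (14−18)² + (11−5)² = 16 + 36 = 52
d²(Y, class-G) = (14−16)² + (11−0)² = 4 + 121 = 125
d²(Y, class-H) = (14−3)² + (11−1)² = 121 + 100 = 221
d²(Y, class-J) = (14−17)² + (11−11)² = 9 + 0 = 9
Sorted ascending: class-J, class-D, class-B, … — the second-nearest is class-D.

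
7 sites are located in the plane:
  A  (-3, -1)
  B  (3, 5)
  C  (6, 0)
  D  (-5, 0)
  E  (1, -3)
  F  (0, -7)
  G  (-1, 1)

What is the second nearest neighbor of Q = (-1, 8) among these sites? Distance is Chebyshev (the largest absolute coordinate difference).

G

d(Q,A) = max(2, 9) = 9
d(Q,B) = max(4, 3) = 4
d(Q,C) = max(7, 8) = 8
d(Q,D) = max(4, 8) = 8
d(Q,E) = max(2, 11) = 11
d(Q,F) = max(1, 15) = 15
d(Q,G) = max(0, 7) = 7
Sorted ascending: B, G, C, … — the second-nearest is G.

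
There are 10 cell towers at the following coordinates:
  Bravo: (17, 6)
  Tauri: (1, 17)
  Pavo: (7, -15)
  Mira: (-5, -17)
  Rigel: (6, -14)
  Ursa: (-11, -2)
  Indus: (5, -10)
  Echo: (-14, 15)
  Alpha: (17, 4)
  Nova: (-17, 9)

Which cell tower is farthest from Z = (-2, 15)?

Mira

Compare squared distances (the ordering matches that of the actual distances):
d²(Z, Bravo) = (-2−17)² + (15−6)² = 361 + 81 = 442
d²(Z, Tauri) = (-2−1)² + (15−17)² = 9 + 4 = 13
d²(Z, Pavo) = (-2−7)² + (15−(-15))² = 81 + 900 = 981
d²(Z, Mira) = (-2−(-5))² + (15−(-17))² = 9 + 1024 = 1033
d²(Z, Rigel) = (-2−6)² + (15−(-14))² = 64 + 841 = 905
d²(Z, Ursa) = (-2−(-11))² + (15−(-2))² = 81 + 289 = 370
d²(Z, Indus) = (-2−5)² + (15−(-10))² = 49 + 625 = 674
d²(Z, Echo) = (-2−(-14))² + (15−15)² = 144 + 0 = 144
d²(Z, Alpha) = (-2−17)² + (15−4)² = 361 + 121 = 482
d²(Z, Nova) = (-2−(-17))² + (15−9)² = 225 + 36 = 261
The largest is to Mira.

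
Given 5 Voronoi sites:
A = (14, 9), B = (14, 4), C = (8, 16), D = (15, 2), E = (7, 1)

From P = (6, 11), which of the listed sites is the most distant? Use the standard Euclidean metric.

D

Squared Euclidean distances:
|PA|² = (6−14)² + (11−9)² = 64 + 4 = 68
|PB|² = (6−14)² + (11−4)² = 64 + 49 = 113
|PC|² = (6−8)² + (11−16)² = 4 + 25 = 29
|PD|² = (6−15)² + (11−2)² = 81 + 81 = 162
|PE|² = (6−7)² + (11−1)² = 1 + 100 = 101
The largest is to D.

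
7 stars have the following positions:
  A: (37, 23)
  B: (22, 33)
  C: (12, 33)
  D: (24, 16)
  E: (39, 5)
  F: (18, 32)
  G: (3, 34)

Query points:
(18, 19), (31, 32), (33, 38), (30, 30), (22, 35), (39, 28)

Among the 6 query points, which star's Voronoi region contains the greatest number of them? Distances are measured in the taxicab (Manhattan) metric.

(18, 19) — d to each: A:23, B:18, C:20, D:9, E:35, F:13, G:30 → nearest is D
(31, 32) — d to each: A:15, B:10, C:20, D:23, E:35, F:13, G:30 → nearest is B
(33, 38) — d to each: A:19, B:16, C:26, D:31, E:39, F:21, G:34 → nearest is B
(30, 30) — d to each: A:14, B:11, C:21, D:20, E:34, F:14, G:31 → nearest is B
(22, 35) — d to each: A:27, B:2, C:12, D:21, E:47, F:7, G:20 → nearest is B
(39, 28) — d to each: A:7, B:22, C:32, D:27, E:23, F:25, G:42 → nearest is A
Tally — A:1, B:4, D:1. B captures the most (4).

B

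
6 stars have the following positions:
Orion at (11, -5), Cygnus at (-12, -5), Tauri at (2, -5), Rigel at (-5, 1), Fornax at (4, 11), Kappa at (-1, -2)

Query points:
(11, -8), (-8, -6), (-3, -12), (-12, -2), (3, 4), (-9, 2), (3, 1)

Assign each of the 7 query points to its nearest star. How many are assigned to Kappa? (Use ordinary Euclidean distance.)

1

(11, -8) — d² to each: Orion:9, Cygnus:538, Tauri:90, Rigel:337, Fornax:410, Kappa:180 → nearest is Orion
(-8, -6) — d² to each: Orion:362, Cygnus:17, Tauri:101, Rigel:58, Fornax:433, Kappa:65 → nearest is Cygnus
(-3, -12) — d² to each: Orion:245, Cygnus:130, Tauri:74, Rigel:173, Fornax:578, Kappa:104 → nearest is Tauri
(-12, -2) — d² to each: Orion:538, Cygnus:9, Tauri:205, Rigel:58, Fornax:425, Kappa:121 → nearest is Cygnus
(3, 4) — d² to each: Orion:145, Cygnus:306, Tauri:82, Rigel:73, Fornax:50, Kappa:52 → nearest is Fornax
(-9, 2) — d² to each: Orion:449, Cygnus:58, Tauri:170, Rigel:17, Fornax:250, Kappa:80 → nearest is Rigel
(3, 1) — d² to each: Orion:100, Cygnus:261, Tauri:37, Rigel:64, Fornax:101, Kappa:25 → nearest is Kappa
1 of the 7 points has Kappa as nearest.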